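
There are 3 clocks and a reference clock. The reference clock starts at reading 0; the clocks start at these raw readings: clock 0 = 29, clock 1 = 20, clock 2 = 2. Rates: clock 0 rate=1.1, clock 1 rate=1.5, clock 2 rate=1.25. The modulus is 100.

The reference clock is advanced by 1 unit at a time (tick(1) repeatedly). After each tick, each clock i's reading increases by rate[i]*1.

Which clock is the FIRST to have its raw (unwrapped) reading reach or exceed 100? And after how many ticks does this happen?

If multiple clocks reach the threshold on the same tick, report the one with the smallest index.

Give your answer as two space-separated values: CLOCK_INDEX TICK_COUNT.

clock 0: start=29, rate=1.1, needs 100-29 = 71; ticks = ceil(71/1.1) = ceil(64.5455) = 65; reading at tick 65 = 29 + 1.1*65 = 100.5000
clock 1: start=20, rate=1.5, needs 100-20 = 80; ticks = ceil(80/1.5) = ceil(53.3333) = 54; reading at tick 54 = 20 + 1.5*54 = 101.0000
clock 2: start=2, rate=1.25, needs 100-2 = 98; ticks = ceil(98/1.25) = ceil(78.4000) = 79; reading at tick 79 = 2 + 1.25*79 = 100.7500
Minimum tick count = 54; winners = [1]; smallest index = 1

Answer: 1 54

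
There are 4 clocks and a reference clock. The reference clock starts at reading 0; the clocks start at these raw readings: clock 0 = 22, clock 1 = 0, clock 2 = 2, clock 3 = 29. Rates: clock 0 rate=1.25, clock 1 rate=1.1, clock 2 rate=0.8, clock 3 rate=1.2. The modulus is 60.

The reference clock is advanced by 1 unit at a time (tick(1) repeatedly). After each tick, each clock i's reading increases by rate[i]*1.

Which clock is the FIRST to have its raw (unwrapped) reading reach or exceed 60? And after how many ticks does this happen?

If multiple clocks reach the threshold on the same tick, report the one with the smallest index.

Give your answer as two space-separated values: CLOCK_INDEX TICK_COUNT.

Answer: 3 26

Derivation:
clock 0: start=22, rate=1.25, needs 60-22 = 38; ticks = ceil(38/1.25) = ceil(30.4000) = 31; reading at tick 31 = 22 + 1.25*31 = 60.7500
clock 1: start=0, rate=1.1, needs 60-0 = 60; ticks = ceil(60/1.1) = ceil(54.5455) = 55; reading at tick 55 = 0 + 1.1*55 = 60.5000
clock 2: start=2, rate=0.8, needs 60-2 = 58; ticks = ceil(58/0.8) = ceil(72.5000) = 73; reading at tick 73 = 2 + 0.8*73 = 60.4000
clock 3: start=29, rate=1.2, needs 60-29 = 31; ticks = ceil(31/1.2) = ceil(25.8333) = 26; reading at tick 26 = 29 + 1.2*26 = 60.2000
Minimum tick count = 26; winners = [3]; smallest index = 3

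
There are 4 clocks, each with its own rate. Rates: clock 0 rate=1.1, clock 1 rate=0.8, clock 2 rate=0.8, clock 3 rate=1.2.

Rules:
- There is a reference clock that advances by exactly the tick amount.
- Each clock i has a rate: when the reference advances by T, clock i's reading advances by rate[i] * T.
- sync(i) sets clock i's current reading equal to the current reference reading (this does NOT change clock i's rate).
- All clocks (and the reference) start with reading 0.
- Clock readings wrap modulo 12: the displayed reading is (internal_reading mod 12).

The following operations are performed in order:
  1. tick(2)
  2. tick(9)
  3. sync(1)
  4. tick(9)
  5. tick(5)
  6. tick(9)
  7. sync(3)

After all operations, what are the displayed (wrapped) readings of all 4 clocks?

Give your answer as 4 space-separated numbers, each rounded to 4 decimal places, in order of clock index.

Answer: 1.4000 5.4000 3.2000 10.0000

Derivation:
After op 1 tick(2): ref=2.0000 raw=[2.2000 1.6000 1.6000 2.4000]
After op 2 tick(9): ref=11.0000 raw=[12.1000 8.8000 8.8000 13.2000]
After op 3 sync(1): ref=11.0000 raw=[12.1000 11.0000 8.8000 13.2000]
After op 4 tick(9): ref=20.0000 raw=[22.0000 18.2000 16.0000 24.0000]
After op 5 tick(5): ref=25.0000 raw=[27.5000 22.2000 20.0000 30.0000]
After op 6 tick(9): ref=34.0000 raw=[37.4000 29.4000 27.2000 40.8000]
After op 7 sync(3): ref=34.0000 raw=[37.4000 29.4000 27.2000 34.0000]
Wrap final raw readings (mod 12): 37.4000 mod 12 = 1.4000; 29.4000 mod 12 = 5.4000; 27.2000 mod 12 = 3.2000; 34.0000 mod 12 = 10.0000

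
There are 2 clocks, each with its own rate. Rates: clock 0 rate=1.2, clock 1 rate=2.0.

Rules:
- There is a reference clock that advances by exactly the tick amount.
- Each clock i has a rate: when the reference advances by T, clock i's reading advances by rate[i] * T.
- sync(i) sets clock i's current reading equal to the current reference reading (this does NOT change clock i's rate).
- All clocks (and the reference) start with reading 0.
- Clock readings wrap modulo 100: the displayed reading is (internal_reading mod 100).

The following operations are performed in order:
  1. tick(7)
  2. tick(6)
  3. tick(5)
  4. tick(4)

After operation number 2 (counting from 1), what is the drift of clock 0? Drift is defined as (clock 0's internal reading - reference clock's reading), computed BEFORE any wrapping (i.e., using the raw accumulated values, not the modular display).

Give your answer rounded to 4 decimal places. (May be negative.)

After op 1 tick(7): ref=7.0000 raw=[8.4000 14.0000]
After op 2 tick(6): ref=13.0000 raw=[15.6000 26.0000]
Drift of clock 0 after op 2: 15.6000 - 13.0000 = 2.6000

Answer: 2.6000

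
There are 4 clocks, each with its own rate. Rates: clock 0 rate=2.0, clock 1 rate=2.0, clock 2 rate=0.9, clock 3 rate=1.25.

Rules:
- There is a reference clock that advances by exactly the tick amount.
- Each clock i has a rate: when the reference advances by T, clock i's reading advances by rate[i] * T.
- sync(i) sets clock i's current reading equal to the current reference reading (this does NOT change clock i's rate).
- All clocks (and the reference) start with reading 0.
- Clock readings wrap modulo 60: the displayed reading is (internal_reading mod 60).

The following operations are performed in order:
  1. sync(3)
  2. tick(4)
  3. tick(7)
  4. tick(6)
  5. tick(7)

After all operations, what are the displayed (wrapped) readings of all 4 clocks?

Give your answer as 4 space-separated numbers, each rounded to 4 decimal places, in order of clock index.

Answer: 48.0000 48.0000 21.6000 30.0000

Derivation:
After op 1 sync(3): ref=0.0000 raw=[0.0000 0.0000 0.0000 0.0000]
After op 2 tick(4): ref=4.0000 raw=[8.0000 8.0000 3.6000 5.0000]
After op 3 tick(7): ref=11.0000 raw=[22.0000 22.0000 9.9000 13.7500]
After op 4 tick(6): ref=17.0000 raw=[34.0000 34.0000 15.3000 21.2500]
After op 5 tick(7): ref=24.0000 raw=[48.0000 48.0000 21.6000 30.0000]
Wrap final raw readings (mod 60): 48.0000 mod 60 = 48.0000; 48.0000 mod 60 = 48.0000; 21.6000 mod 60 = 21.6000; 30.0000 mod 60 = 30.0000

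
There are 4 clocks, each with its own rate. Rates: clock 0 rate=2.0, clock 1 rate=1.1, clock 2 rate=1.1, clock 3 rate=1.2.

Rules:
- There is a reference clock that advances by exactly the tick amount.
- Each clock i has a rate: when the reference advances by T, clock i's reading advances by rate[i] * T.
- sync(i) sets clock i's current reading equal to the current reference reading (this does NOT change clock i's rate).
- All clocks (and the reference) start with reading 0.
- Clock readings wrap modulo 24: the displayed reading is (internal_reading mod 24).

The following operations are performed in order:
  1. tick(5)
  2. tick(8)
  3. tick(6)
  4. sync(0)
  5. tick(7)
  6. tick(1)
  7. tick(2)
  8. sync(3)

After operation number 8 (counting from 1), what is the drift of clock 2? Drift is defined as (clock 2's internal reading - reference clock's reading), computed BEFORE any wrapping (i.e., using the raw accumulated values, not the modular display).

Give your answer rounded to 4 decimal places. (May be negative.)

Answer: 2.9000

Derivation:
After op 1 tick(5): ref=5.0000 raw=[10.0000 5.5000 5.5000 6.0000]
After op 2 tick(8): ref=13.0000 raw=[26.0000 14.3000 14.3000 15.6000]
After op 3 tick(6): ref=19.0000 raw=[38.0000 20.9000 20.9000 22.8000]
After op 4 sync(0): ref=19.0000 raw=[19.0000 20.9000 20.9000 22.8000]
After op 5 tick(7): ref=26.0000 raw=[33.0000 28.6000 28.6000 31.2000]
After op 6 tick(1): ref=27.0000 raw=[35.0000 29.7000 29.7000 32.4000]
After op 7 tick(2): ref=29.0000 raw=[39.0000 31.9000 31.9000 34.8000]
After op 8 sync(3): ref=29.0000 raw=[39.0000 31.9000 31.9000 29.0000]
Drift of clock 2 after op 8: 31.9000 - 29.0000 = 2.9000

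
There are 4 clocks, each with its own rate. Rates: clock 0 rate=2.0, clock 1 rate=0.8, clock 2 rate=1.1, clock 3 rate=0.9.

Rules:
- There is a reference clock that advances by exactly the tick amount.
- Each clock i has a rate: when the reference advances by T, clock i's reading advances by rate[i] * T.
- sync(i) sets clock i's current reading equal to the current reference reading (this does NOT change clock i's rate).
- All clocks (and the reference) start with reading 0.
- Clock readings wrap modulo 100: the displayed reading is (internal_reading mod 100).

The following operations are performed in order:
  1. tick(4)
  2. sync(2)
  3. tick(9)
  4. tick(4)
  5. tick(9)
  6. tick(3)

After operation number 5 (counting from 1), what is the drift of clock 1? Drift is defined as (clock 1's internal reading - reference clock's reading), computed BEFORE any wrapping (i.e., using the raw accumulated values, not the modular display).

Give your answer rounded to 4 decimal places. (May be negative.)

After op 1 tick(4): ref=4.0000 raw=[8.0000 3.2000 4.4000 3.6000]
After op 2 sync(2): ref=4.0000 raw=[8.0000 3.2000 4.0000 3.6000]
After op 3 tick(9): ref=13.0000 raw=[26.0000 10.4000 13.9000 11.7000]
After op 4 tick(4): ref=17.0000 raw=[34.0000 13.6000 18.3000 15.3000]
After op 5 tick(9): ref=26.0000 raw=[52.0000 20.8000 28.2000 23.4000]
Drift of clock 1 after op 5: 20.8000 - 26.0000 = -5.2000

Answer: -5.2000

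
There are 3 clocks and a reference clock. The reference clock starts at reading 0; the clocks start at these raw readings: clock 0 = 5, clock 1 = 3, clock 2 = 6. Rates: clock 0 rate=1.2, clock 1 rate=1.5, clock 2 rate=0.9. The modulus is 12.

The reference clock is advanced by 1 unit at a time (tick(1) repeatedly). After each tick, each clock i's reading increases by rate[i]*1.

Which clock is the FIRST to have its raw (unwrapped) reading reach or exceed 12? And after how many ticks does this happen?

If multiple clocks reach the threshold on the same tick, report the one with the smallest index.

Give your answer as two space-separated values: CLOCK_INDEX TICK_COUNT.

clock 0: start=5, rate=1.2, needs 12-5 = 7; ticks = ceil(7/1.2) = ceil(5.8333) = 6; reading at tick 6 = 5 + 1.2*6 = 12.2000
clock 1: start=3, rate=1.5, needs 12-3 = 9; ticks = ceil(9/1.5) = ceil(6.0000) = 6; reading at tick 6 = 3 + 1.5*6 = 12.0000
clock 2: start=6, rate=0.9, needs 12-6 = 6; ticks = ceil(6/0.9) = ceil(6.6667) = 7; reading at tick 7 = 6 + 0.9*7 = 12.3000
Minimum tick count = 6; winners = [0, 1]; smallest index = 0

Answer: 0 6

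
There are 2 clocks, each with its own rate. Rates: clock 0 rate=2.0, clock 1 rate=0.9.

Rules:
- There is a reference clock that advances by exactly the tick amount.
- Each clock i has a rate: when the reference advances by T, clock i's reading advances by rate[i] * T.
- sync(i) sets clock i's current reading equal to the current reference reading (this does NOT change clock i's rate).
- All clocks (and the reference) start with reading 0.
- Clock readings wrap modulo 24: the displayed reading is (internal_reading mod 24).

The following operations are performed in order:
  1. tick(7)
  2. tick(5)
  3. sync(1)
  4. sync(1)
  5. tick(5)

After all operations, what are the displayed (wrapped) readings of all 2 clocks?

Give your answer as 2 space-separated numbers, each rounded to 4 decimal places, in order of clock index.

Answer: 10.0000 16.5000

Derivation:
After op 1 tick(7): ref=7.0000 raw=[14.0000 6.3000]
After op 2 tick(5): ref=12.0000 raw=[24.0000 10.8000]
After op 3 sync(1): ref=12.0000 raw=[24.0000 12.0000]
After op 4 sync(1): ref=12.0000 raw=[24.0000 12.0000]
After op 5 tick(5): ref=17.0000 raw=[34.0000 16.5000]
Wrap final raw readings (mod 24): 34.0000 mod 24 = 10.0000; 16.5000 mod 24 = 16.5000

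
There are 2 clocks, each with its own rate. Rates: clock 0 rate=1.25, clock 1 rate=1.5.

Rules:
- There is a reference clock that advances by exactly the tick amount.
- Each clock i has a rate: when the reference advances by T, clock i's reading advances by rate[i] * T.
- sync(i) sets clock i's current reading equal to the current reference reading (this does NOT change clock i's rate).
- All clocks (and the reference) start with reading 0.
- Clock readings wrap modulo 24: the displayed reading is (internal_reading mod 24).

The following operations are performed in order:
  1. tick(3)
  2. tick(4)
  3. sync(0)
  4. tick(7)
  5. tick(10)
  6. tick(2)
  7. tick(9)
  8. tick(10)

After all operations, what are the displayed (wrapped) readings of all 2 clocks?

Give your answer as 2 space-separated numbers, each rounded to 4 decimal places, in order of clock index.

Answer: 6.5000 19.5000

Derivation:
After op 1 tick(3): ref=3.0000 raw=[3.7500 4.5000]
After op 2 tick(4): ref=7.0000 raw=[8.7500 10.5000]
After op 3 sync(0): ref=7.0000 raw=[7.0000 10.5000]
After op 4 tick(7): ref=14.0000 raw=[15.7500 21.0000]
After op 5 tick(10): ref=24.0000 raw=[28.2500 36.0000]
After op 6 tick(2): ref=26.0000 raw=[30.7500 39.0000]
After op 7 tick(9): ref=35.0000 raw=[42.0000 52.5000]
After op 8 tick(10): ref=45.0000 raw=[54.5000 67.5000]
Wrap final raw readings (mod 24): 54.5000 mod 24 = 6.5000; 67.5000 mod 24 = 19.5000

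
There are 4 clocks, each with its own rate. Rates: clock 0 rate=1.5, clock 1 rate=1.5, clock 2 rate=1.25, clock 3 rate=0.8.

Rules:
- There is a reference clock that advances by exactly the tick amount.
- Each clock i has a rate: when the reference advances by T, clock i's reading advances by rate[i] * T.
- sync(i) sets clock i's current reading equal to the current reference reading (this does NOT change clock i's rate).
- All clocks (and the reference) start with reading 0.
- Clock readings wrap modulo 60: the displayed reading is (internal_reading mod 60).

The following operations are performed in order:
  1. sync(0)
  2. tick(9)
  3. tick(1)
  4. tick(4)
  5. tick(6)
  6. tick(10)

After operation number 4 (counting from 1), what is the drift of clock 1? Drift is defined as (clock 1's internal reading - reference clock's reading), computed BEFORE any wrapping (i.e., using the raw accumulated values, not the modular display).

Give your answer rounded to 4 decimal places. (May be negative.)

After op 1 sync(0): ref=0.0000 raw=[0.0000 0.0000 0.0000 0.0000]
After op 2 tick(9): ref=9.0000 raw=[13.5000 13.5000 11.2500 7.2000]
After op 3 tick(1): ref=10.0000 raw=[15.0000 15.0000 12.5000 8.0000]
After op 4 tick(4): ref=14.0000 raw=[21.0000 21.0000 17.5000 11.2000]
Drift of clock 1 after op 4: 21.0000 - 14.0000 = 7.0000

Answer: 7.0000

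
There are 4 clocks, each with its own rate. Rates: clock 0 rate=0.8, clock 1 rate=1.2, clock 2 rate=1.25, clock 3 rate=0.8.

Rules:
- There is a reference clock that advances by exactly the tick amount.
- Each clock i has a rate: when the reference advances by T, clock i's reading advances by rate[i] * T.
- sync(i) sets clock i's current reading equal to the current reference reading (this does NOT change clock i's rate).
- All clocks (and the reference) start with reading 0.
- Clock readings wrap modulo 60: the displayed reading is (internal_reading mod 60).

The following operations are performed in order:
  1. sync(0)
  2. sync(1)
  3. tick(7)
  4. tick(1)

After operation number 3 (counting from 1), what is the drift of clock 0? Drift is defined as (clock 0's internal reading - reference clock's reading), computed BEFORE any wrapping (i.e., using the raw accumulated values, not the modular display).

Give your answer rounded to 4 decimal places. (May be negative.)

Answer: -1.4000

Derivation:
After op 1 sync(0): ref=0.0000 raw=[0.0000 0.0000 0.0000 0.0000]
After op 2 sync(1): ref=0.0000 raw=[0.0000 0.0000 0.0000 0.0000]
After op 3 tick(7): ref=7.0000 raw=[5.6000 8.4000 8.7500 5.6000]
Drift of clock 0 after op 3: 5.6000 - 7.0000 = -1.4000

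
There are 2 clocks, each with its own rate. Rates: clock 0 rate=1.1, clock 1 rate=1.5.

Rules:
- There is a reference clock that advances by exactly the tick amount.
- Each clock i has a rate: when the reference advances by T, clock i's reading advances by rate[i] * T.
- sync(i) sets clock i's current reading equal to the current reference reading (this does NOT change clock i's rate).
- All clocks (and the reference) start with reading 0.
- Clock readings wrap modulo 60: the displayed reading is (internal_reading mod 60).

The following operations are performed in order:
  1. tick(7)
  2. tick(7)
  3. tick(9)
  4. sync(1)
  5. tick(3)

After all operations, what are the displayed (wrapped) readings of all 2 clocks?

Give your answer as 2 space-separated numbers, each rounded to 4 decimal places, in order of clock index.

After op 1 tick(7): ref=7.0000 raw=[7.7000 10.5000]
After op 2 tick(7): ref=14.0000 raw=[15.4000 21.0000]
After op 3 tick(9): ref=23.0000 raw=[25.3000 34.5000]
After op 4 sync(1): ref=23.0000 raw=[25.3000 23.0000]
After op 5 tick(3): ref=26.0000 raw=[28.6000 27.5000]
Wrap final raw readings (mod 60): 28.6000 mod 60 = 28.6000; 27.5000 mod 60 = 27.5000

Answer: 28.6000 27.5000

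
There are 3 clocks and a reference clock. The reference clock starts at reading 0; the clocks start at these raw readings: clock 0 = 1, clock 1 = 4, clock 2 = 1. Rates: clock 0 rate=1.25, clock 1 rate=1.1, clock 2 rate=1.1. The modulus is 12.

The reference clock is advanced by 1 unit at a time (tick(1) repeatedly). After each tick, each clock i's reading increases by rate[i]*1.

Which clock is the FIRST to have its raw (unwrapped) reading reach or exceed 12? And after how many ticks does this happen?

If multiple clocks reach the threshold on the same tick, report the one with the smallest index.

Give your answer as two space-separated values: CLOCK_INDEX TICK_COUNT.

clock 0: start=1, rate=1.25, needs 12-1 = 11; ticks = ceil(11/1.25) = ceil(8.8000) = 9; reading at tick 9 = 1 + 1.25*9 = 12.2500
clock 1: start=4, rate=1.1, needs 12-4 = 8; ticks = ceil(8/1.1) = ceil(7.2727) = 8; reading at tick 8 = 4 + 1.1*8 = 12.8000
clock 2: start=1, rate=1.1, needs 12-1 = 11; ticks = ceil(11/1.1) = ceil(10.0000) = 10; reading at tick 10 = 1 + 1.1*10 = 12.0000
Minimum tick count = 8; winners = [1]; smallest index = 1

Answer: 1 8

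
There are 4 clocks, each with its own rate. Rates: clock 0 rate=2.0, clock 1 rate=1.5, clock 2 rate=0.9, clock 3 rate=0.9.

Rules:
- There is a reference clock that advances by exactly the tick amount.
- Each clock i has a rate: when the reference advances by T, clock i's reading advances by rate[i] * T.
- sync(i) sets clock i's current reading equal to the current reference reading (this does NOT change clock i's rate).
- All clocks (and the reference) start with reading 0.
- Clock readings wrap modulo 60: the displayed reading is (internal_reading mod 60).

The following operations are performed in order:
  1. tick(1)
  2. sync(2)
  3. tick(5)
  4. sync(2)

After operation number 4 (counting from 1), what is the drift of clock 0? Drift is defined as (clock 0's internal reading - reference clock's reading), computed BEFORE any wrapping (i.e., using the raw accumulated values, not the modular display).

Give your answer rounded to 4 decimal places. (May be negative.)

After op 1 tick(1): ref=1.0000 raw=[2.0000 1.5000 0.9000 0.9000]
After op 2 sync(2): ref=1.0000 raw=[2.0000 1.5000 1.0000 0.9000]
After op 3 tick(5): ref=6.0000 raw=[12.0000 9.0000 5.5000 5.4000]
After op 4 sync(2): ref=6.0000 raw=[12.0000 9.0000 6.0000 5.4000]
Drift of clock 0 after op 4: 12.0000 - 6.0000 = 6.0000

Answer: 6.0000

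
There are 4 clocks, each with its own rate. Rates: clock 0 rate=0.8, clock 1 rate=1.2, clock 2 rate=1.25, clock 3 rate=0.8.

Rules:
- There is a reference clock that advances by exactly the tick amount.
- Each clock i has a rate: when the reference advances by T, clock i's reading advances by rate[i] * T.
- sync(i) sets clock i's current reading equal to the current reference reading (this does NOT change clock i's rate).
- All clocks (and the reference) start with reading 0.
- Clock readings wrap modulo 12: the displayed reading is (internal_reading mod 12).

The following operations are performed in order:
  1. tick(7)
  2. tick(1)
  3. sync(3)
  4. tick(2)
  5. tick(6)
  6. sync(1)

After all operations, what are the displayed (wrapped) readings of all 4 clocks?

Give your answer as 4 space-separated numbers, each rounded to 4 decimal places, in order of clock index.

After op 1 tick(7): ref=7.0000 raw=[5.6000 8.4000 8.7500 5.6000]
After op 2 tick(1): ref=8.0000 raw=[6.4000 9.6000 10.0000 6.4000]
After op 3 sync(3): ref=8.0000 raw=[6.4000 9.6000 10.0000 8.0000]
After op 4 tick(2): ref=10.0000 raw=[8.0000 12.0000 12.5000 9.6000]
After op 5 tick(6): ref=16.0000 raw=[12.8000 19.2000 20.0000 14.4000]
After op 6 sync(1): ref=16.0000 raw=[12.8000 16.0000 20.0000 14.4000]
Wrap final raw readings (mod 12): 12.8000 mod 12 = 0.8000; 16.0000 mod 12 = 4.0000; 20.0000 mod 12 = 8.0000; 14.4000 mod 12 = 2.4000

Answer: 0.8000 4.0000 8.0000 2.4000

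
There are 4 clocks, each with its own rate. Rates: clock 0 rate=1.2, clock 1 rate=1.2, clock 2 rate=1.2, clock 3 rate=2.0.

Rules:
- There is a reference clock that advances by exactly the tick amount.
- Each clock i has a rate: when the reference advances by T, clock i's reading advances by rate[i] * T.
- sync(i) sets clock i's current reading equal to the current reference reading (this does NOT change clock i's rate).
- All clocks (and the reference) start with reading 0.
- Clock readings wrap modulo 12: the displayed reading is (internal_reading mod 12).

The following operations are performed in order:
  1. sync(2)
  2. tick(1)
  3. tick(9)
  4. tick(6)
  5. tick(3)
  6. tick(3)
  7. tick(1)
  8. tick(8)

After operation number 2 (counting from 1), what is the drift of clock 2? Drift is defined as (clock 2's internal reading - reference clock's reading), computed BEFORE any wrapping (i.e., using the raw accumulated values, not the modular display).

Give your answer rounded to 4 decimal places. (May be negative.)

Answer: 0.2000

Derivation:
After op 1 sync(2): ref=0.0000 raw=[0.0000 0.0000 0.0000 0.0000]
After op 2 tick(1): ref=1.0000 raw=[1.2000 1.2000 1.2000 2.0000]
Drift of clock 2 after op 2: 1.2000 - 1.0000 = 0.2000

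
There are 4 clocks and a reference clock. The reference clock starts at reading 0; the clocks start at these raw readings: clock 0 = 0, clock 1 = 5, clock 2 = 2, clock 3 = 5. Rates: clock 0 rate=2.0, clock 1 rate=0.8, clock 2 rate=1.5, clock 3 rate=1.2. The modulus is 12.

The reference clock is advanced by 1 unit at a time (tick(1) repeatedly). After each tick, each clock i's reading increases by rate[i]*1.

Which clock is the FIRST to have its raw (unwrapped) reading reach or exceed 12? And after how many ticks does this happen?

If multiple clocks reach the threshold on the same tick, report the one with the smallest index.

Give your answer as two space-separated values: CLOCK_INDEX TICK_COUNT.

Answer: 0 6

Derivation:
clock 0: start=0, rate=2.0, needs 12-0 = 12; ticks = ceil(12/2.0) = ceil(6.0000) = 6; reading at tick 6 = 0 + 2.0*6 = 12.0000
clock 1: start=5, rate=0.8, needs 12-5 = 7; ticks = ceil(7/0.8) = ceil(8.7500) = 9; reading at tick 9 = 5 + 0.8*9 = 12.2000
clock 2: start=2, rate=1.5, needs 12-2 = 10; ticks = ceil(10/1.5) = ceil(6.6667) = 7; reading at tick 7 = 2 + 1.5*7 = 12.5000
clock 3: start=5, rate=1.2, needs 12-5 = 7; ticks = ceil(7/1.2) = ceil(5.8333) = 6; reading at tick 6 = 5 + 1.2*6 = 12.2000
Minimum tick count = 6; winners = [0, 3]; smallest index = 0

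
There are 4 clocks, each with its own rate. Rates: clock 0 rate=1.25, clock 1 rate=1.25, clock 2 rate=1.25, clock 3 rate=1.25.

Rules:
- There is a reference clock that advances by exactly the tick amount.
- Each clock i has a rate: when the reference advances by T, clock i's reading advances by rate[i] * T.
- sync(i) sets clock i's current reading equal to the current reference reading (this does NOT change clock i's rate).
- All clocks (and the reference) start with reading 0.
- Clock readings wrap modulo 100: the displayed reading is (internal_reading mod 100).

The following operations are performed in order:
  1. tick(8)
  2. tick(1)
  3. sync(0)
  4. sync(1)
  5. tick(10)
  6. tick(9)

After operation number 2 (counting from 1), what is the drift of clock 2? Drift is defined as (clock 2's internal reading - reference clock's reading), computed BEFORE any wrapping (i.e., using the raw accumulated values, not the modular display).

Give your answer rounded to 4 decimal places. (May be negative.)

After op 1 tick(8): ref=8.0000 raw=[10.0000 10.0000 10.0000 10.0000]
After op 2 tick(1): ref=9.0000 raw=[11.2500 11.2500 11.2500 11.2500]
Drift of clock 2 after op 2: 11.2500 - 9.0000 = 2.2500

Answer: 2.2500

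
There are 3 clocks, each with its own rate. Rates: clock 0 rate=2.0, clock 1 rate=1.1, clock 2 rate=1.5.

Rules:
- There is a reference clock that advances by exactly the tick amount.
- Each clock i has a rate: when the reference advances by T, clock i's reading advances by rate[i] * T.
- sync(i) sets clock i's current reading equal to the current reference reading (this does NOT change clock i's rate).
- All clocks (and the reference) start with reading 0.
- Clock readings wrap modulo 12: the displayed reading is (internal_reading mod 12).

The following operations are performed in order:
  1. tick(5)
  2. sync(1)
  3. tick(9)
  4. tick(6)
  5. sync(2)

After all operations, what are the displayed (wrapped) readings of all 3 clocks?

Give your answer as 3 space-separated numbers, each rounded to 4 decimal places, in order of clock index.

After op 1 tick(5): ref=5.0000 raw=[10.0000 5.5000 7.5000]
After op 2 sync(1): ref=5.0000 raw=[10.0000 5.0000 7.5000]
After op 3 tick(9): ref=14.0000 raw=[28.0000 14.9000 21.0000]
After op 4 tick(6): ref=20.0000 raw=[40.0000 21.5000 30.0000]
After op 5 sync(2): ref=20.0000 raw=[40.0000 21.5000 20.0000]
Wrap final raw readings (mod 12): 40.0000 mod 12 = 4.0000; 21.5000 mod 12 = 9.5000; 20.0000 mod 12 = 8.0000

Answer: 4.0000 9.5000 8.0000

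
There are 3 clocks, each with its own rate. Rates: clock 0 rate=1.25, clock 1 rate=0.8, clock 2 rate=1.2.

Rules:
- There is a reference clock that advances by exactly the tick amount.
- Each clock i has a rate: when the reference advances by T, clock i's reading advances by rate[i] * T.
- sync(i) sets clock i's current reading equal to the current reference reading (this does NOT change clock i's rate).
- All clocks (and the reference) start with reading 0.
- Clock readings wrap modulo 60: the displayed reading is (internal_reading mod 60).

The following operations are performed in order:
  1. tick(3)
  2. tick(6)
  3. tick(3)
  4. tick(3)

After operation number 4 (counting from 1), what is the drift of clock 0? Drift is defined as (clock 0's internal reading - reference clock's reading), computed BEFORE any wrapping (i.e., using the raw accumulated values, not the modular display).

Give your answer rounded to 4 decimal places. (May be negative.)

After op 1 tick(3): ref=3.0000 raw=[3.7500 2.4000 3.6000]
After op 2 tick(6): ref=9.0000 raw=[11.2500 7.2000 10.8000]
After op 3 tick(3): ref=12.0000 raw=[15.0000 9.6000 14.4000]
After op 4 tick(3): ref=15.0000 raw=[18.7500 12.0000 18.0000]
Drift of clock 0 after op 4: 18.7500 - 15.0000 = 3.7500

Answer: 3.7500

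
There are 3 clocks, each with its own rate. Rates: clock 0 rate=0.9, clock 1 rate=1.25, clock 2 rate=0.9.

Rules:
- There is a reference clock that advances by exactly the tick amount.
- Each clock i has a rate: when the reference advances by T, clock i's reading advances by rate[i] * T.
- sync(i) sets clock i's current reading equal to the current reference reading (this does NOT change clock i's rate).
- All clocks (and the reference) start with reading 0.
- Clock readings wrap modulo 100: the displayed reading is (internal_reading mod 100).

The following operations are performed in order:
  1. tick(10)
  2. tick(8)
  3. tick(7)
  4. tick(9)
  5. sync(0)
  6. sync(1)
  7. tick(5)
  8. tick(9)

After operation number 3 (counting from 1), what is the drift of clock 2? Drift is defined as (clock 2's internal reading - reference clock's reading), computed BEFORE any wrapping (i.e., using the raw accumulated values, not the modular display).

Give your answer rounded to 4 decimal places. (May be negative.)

Answer: -2.5000

Derivation:
After op 1 tick(10): ref=10.0000 raw=[9.0000 12.5000 9.0000]
After op 2 tick(8): ref=18.0000 raw=[16.2000 22.5000 16.2000]
After op 3 tick(7): ref=25.0000 raw=[22.5000 31.2500 22.5000]
Drift of clock 2 after op 3: 22.5000 - 25.0000 = -2.5000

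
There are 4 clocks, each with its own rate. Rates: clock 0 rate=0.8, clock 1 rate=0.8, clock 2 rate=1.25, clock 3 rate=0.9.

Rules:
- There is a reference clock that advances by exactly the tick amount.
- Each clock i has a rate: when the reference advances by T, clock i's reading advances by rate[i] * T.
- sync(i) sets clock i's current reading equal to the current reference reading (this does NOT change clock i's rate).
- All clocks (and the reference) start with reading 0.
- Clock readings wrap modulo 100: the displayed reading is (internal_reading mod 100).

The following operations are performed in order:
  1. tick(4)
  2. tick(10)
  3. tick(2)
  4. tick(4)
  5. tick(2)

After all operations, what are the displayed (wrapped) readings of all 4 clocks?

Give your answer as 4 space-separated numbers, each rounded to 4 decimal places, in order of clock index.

Answer: 17.6000 17.6000 27.5000 19.8000

Derivation:
After op 1 tick(4): ref=4.0000 raw=[3.2000 3.2000 5.0000 3.6000]
After op 2 tick(10): ref=14.0000 raw=[11.2000 11.2000 17.5000 12.6000]
After op 3 tick(2): ref=16.0000 raw=[12.8000 12.8000 20.0000 14.4000]
After op 4 tick(4): ref=20.0000 raw=[16.0000 16.0000 25.0000 18.0000]
After op 5 tick(2): ref=22.0000 raw=[17.6000 17.6000 27.5000 19.8000]
Wrap final raw readings (mod 100): 17.6000 mod 100 = 17.6000; 17.6000 mod 100 = 17.6000; 27.5000 mod 100 = 27.5000; 19.8000 mod 100 = 19.8000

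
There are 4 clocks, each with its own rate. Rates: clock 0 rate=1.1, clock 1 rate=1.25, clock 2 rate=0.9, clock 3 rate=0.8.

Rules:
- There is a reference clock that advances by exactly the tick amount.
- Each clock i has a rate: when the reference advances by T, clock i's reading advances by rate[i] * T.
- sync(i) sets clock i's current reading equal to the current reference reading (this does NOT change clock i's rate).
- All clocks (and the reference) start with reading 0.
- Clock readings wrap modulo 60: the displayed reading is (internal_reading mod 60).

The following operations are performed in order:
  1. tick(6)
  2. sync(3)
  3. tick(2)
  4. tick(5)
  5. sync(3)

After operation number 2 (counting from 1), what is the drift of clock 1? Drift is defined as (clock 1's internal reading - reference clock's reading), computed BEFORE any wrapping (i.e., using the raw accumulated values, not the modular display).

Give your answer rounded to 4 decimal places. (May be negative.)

After op 1 tick(6): ref=6.0000 raw=[6.6000 7.5000 5.4000 4.8000]
After op 2 sync(3): ref=6.0000 raw=[6.6000 7.5000 5.4000 6.0000]
Drift of clock 1 after op 2: 7.5000 - 6.0000 = 1.5000

Answer: 1.5000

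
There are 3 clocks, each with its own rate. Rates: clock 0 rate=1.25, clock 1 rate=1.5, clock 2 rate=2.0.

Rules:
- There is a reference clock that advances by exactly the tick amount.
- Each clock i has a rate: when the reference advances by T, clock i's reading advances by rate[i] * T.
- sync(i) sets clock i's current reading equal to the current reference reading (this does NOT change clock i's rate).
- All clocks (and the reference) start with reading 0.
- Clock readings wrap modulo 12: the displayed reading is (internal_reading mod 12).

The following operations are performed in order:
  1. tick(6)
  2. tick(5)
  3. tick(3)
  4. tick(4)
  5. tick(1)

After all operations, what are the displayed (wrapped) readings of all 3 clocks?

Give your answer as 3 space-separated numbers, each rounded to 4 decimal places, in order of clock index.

Answer: 11.7500 4.5000 2.0000

Derivation:
After op 1 tick(6): ref=6.0000 raw=[7.5000 9.0000 12.0000]
After op 2 tick(5): ref=11.0000 raw=[13.7500 16.5000 22.0000]
After op 3 tick(3): ref=14.0000 raw=[17.5000 21.0000 28.0000]
After op 4 tick(4): ref=18.0000 raw=[22.5000 27.0000 36.0000]
After op 5 tick(1): ref=19.0000 raw=[23.7500 28.5000 38.0000]
Wrap final raw readings (mod 12): 23.7500 mod 12 = 11.7500; 28.5000 mod 12 = 4.5000; 38.0000 mod 12 = 2.0000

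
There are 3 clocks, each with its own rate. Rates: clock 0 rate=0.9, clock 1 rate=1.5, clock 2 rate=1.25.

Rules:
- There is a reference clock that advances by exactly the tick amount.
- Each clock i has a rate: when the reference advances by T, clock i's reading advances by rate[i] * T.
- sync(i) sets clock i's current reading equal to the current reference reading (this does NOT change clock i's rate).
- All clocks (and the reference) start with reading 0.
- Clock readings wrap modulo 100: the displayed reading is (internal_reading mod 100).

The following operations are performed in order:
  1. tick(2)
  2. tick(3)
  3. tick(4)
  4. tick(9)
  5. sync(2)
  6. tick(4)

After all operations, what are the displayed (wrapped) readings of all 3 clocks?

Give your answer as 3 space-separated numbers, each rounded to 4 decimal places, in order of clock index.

Answer: 19.8000 33.0000 23.0000

Derivation:
After op 1 tick(2): ref=2.0000 raw=[1.8000 3.0000 2.5000]
After op 2 tick(3): ref=5.0000 raw=[4.5000 7.5000 6.2500]
After op 3 tick(4): ref=9.0000 raw=[8.1000 13.5000 11.2500]
After op 4 tick(9): ref=18.0000 raw=[16.2000 27.0000 22.5000]
After op 5 sync(2): ref=18.0000 raw=[16.2000 27.0000 18.0000]
After op 6 tick(4): ref=22.0000 raw=[19.8000 33.0000 23.0000]
Wrap final raw readings (mod 100): 19.8000 mod 100 = 19.8000; 33.0000 mod 100 = 33.0000; 23.0000 mod 100 = 23.0000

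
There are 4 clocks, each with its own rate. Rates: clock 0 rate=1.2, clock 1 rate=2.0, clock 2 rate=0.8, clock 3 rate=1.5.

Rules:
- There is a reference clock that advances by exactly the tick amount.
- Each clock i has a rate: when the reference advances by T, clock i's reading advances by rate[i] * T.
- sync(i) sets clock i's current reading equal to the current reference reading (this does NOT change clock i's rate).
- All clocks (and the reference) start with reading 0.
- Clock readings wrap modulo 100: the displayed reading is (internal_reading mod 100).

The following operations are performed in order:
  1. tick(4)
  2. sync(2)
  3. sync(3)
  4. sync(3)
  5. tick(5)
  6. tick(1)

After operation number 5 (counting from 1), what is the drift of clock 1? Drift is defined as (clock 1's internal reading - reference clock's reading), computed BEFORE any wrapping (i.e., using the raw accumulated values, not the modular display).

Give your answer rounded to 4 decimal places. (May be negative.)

Answer: 9.0000

Derivation:
After op 1 tick(4): ref=4.0000 raw=[4.8000 8.0000 3.2000 6.0000]
After op 2 sync(2): ref=4.0000 raw=[4.8000 8.0000 4.0000 6.0000]
After op 3 sync(3): ref=4.0000 raw=[4.8000 8.0000 4.0000 4.0000]
After op 4 sync(3): ref=4.0000 raw=[4.8000 8.0000 4.0000 4.0000]
After op 5 tick(5): ref=9.0000 raw=[10.8000 18.0000 8.0000 11.5000]
Drift of clock 1 after op 5: 18.0000 - 9.0000 = 9.0000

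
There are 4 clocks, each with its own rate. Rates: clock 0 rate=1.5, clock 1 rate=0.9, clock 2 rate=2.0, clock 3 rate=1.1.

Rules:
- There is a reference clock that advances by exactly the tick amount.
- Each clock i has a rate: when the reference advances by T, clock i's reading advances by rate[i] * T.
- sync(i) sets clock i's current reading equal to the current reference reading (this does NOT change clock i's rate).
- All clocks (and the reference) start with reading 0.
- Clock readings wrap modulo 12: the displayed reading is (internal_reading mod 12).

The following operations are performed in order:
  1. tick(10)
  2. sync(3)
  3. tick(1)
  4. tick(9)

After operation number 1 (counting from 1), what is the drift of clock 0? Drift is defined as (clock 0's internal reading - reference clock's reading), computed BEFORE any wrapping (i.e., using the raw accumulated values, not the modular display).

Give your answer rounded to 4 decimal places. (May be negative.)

After op 1 tick(10): ref=10.0000 raw=[15.0000 9.0000 20.0000 11.0000]
Drift of clock 0 after op 1: 15.0000 - 10.0000 = 5.0000

Answer: 5.0000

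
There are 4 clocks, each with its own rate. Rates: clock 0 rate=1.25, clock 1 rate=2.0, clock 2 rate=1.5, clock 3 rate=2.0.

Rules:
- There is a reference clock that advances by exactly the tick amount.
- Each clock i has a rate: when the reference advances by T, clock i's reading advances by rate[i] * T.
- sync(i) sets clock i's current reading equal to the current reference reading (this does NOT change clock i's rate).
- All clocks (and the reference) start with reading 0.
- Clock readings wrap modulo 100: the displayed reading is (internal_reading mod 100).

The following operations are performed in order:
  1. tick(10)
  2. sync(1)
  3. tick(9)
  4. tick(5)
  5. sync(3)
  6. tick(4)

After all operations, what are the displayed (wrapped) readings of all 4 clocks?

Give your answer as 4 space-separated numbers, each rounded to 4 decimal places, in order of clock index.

Answer: 35.0000 46.0000 42.0000 32.0000

Derivation:
After op 1 tick(10): ref=10.0000 raw=[12.5000 20.0000 15.0000 20.0000]
After op 2 sync(1): ref=10.0000 raw=[12.5000 10.0000 15.0000 20.0000]
After op 3 tick(9): ref=19.0000 raw=[23.7500 28.0000 28.5000 38.0000]
After op 4 tick(5): ref=24.0000 raw=[30.0000 38.0000 36.0000 48.0000]
After op 5 sync(3): ref=24.0000 raw=[30.0000 38.0000 36.0000 24.0000]
After op 6 tick(4): ref=28.0000 raw=[35.0000 46.0000 42.0000 32.0000]
Wrap final raw readings (mod 100): 35.0000 mod 100 = 35.0000; 46.0000 mod 100 = 46.0000; 42.0000 mod 100 = 42.0000; 32.0000 mod 100 = 32.0000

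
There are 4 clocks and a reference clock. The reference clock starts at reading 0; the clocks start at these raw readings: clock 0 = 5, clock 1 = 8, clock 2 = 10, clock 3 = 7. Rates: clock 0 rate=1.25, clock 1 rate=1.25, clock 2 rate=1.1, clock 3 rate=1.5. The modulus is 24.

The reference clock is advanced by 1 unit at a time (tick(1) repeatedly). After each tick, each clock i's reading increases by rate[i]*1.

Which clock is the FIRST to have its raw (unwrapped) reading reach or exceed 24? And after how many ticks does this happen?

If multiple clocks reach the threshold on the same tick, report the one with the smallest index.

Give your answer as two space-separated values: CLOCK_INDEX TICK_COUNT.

clock 0: start=5, rate=1.25, needs 24-5 = 19; ticks = ceil(19/1.25) = ceil(15.2000) = 16; reading at tick 16 = 5 + 1.25*16 = 25.0000
clock 1: start=8, rate=1.25, needs 24-8 = 16; ticks = ceil(16/1.25) = ceil(12.8000) = 13; reading at tick 13 = 8 + 1.25*13 = 24.2500
clock 2: start=10, rate=1.1, needs 24-10 = 14; ticks = ceil(14/1.1) = ceil(12.7273) = 13; reading at tick 13 = 10 + 1.1*13 = 24.3000
clock 3: start=7, rate=1.5, needs 24-7 = 17; ticks = ceil(17/1.5) = ceil(11.3333) = 12; reading at tick 12 = 7 + 1.5*12 = 25.0000
Minimum tick count = 12; winners = [3]; smallest index = 3

Answer: 3 12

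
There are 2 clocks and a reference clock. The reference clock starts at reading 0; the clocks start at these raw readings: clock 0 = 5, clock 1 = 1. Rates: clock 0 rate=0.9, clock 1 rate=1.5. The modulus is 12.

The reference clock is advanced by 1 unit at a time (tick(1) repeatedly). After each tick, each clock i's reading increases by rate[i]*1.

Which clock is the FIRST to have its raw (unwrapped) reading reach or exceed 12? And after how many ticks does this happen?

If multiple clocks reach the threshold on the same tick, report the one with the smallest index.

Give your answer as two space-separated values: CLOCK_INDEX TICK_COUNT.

clock 0: start=5, rate=0.9, needs 12-5 = 7; ticks = ceil(7/0.9) = ceil(7.7778) = 8; reading at tick 8 = 5 + 0.9*8 = 12.2000
clock 1: start=1, rate=1.5, needs 12-1 = 11; ticks = ceil(11/1.5) = ceil(7.3333) = 8; reading at tick 8 = 1 + 1.5*8 = 13.0000
Minimum tick count = 8; winners = [0, 1]; smallest index = 0

Answer: 0 8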